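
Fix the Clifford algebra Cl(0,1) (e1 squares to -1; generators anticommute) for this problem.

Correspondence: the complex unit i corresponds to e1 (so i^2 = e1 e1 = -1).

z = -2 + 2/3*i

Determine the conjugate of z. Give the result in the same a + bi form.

In blades: z = -2 + 2/3*e1.
Conjugation here is Clifford conjugation: the scalar is fixed and the grade-1 and grade-2 blades all flip sign, giving -2 - 2/3*e1; translating back:
Answer: -2 - 2/3*i


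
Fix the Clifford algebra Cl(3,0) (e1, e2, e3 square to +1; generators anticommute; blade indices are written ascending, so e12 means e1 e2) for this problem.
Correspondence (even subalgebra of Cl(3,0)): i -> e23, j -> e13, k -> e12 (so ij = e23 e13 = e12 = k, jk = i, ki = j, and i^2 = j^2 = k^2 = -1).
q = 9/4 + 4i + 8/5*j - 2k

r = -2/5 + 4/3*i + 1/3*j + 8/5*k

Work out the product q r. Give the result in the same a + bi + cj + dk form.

In blades: q = 9/4 - 2*e12 + 8/5*e13 + 4*e23, r = -2/5 + 8/5*e12 + 1/3*e13 + 4/3*e23.
Distribute q over r term by term (generator squares from the signature, products reordered to ascending indices): (9/4)*r = -9/10 + 18/5*e12 + 3/4*e13 + 3*e23; (-2*e12)*r = 16/5 + 4/5*e12 - 8/3*e13 + 2/3*e23; (8/5*e13)*r = -8/15 - 32/15*e12 - 16/25*e13 + 64/25*e23; (4*e23)*r = -16/3 + 4/3*e12 - 32/5*e13 - 8/5*e23.
Sum: -107/30 + 18/5*e12 - 2687/300*e13 + 347/75*e23; translating back through the correspondence:
Answer: -107/30 + 347/75*i - 2687/300*j + 18/5*k


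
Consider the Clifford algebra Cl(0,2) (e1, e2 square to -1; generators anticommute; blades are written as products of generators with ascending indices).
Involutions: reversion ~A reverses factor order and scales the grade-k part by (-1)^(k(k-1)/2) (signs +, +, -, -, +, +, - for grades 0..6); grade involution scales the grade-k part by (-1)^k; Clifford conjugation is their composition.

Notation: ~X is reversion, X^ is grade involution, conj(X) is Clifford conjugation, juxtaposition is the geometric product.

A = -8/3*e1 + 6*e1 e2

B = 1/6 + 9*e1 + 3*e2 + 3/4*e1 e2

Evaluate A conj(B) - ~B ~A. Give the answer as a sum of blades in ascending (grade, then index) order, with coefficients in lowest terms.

first term: -39/2 + 158/9*e1 - 56*e2 + 9*e1 e2
second term: 39/2 - 166/9*e1 + 56*e2 + 7*e1 e2
Answer: -39 + 36*e1 - 112*e2 + 2*e1 e2


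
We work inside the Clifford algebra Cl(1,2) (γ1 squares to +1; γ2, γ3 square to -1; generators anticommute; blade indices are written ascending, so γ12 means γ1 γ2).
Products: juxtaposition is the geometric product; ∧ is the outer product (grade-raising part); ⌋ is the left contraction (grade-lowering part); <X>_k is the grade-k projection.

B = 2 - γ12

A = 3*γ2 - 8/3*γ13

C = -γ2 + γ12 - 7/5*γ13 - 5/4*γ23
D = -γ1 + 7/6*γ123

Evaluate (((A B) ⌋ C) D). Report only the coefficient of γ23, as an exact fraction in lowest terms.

step 1: -3*γ1 + 6*γ2 - 16/3*γ13 + 8/3*γ23
step 2: 84/5 + 6*γ1 - 3*γ2 + 117/10*γ3
step 3: -6 - 84/5*γ1 - 333/20*γ12 + 41/5*γ13 + 7*γ23 + 98/5*γ123
Answer: 7


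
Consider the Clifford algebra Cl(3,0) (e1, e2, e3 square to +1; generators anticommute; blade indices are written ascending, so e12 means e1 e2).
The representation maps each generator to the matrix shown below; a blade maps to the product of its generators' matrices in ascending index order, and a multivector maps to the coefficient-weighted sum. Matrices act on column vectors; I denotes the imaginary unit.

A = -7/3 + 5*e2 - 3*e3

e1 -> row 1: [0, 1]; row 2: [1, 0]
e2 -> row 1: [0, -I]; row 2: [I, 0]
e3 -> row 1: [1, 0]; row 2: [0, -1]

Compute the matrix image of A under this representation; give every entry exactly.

M = (-7/3)*1 + (5)*rho(e2) + (-3)*rho(e3), summed entrywise (1 is the identity matrix):
Answer: row 1: [-16/3, -5*I]; row 2: [5*I, 2/3]


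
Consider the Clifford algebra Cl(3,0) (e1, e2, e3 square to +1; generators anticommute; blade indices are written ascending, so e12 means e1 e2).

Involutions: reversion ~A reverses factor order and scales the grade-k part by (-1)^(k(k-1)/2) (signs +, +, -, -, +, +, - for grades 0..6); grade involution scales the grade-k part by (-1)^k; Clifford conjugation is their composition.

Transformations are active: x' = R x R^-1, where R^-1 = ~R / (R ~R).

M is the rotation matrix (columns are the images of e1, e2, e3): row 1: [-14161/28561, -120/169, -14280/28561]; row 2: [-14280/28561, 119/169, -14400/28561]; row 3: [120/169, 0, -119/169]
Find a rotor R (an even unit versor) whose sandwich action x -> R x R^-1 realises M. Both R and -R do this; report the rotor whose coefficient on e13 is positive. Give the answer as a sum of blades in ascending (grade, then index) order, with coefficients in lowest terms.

Method: write R = a + b12*e12 + b13*e13 + b23*e23 with a^2 + b12^2 + b13^2 + b23^2 = 1 (so R^-1 = ~R). Expanding the columns R e_j ~R gives tr M = 4a^2 - 1 and, from the antisymmetric part, M21 - M12 = -4a*b12, M13 - M31 = 4a*b13, M32 - M23 = -4a*b23.
Here tr M = -14161/28561, so a^2 = (1 + tr M)/4 = 3600/28561 and a = ±60/169. Taking a = 60/169: M21 - M12 = 6000/28561, M13 - M31 = -34560/28561, M32 - M23 = 14400/28561, giving b12 = -25/169, b13 = -144/169, b23 = -60/169, i.e. R = 60/169 - 25/169*e12 - 144/169*e13 - 60/169*e23.
Its e13 coefficient is negative, so report the other preimage -R.
Answer: -60/169 + 25/169*e12 + 144/169*e13 + 60/169*e23. Key observation: the double cover Spin(3) -> SO(3) sends R and -R to the same matrix (trace -14161/28561 here), so the stated sign of the e13 coefficient is what selects one sheet.


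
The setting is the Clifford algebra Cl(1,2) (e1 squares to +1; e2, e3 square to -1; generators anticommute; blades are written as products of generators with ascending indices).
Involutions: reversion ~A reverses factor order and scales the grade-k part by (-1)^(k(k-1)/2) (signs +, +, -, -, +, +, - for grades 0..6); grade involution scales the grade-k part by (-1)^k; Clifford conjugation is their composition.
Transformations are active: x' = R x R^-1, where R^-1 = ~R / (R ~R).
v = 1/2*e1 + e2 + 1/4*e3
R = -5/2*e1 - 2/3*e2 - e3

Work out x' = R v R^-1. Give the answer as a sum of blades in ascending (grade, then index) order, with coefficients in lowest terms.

~R = -5/2*e1 - 2/3*e2 - e3, and R ~R = 173/36, so R^-1 = ~R / (173/36).
R v = -1/3 - 13/6*e1 e2 - 1/8*e1 e3 + 5/6*e2 e3
Answer: -53/346*e1 - 157/173*e2 - 77/692*e3


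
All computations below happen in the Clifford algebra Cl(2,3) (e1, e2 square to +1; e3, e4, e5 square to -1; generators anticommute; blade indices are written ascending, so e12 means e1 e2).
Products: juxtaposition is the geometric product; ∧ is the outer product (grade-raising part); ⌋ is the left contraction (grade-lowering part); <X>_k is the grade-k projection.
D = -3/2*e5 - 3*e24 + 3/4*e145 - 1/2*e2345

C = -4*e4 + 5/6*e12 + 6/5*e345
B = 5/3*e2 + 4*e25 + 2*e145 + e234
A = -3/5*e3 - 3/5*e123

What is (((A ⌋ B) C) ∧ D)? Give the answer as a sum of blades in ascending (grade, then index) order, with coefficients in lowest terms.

step 1: -3/5*e24
step 2: -12/5*e2 + 1/2*e14 - 18/25*e235
step 3: 18/5*e25 - 3/4*e145 + 9/5*e1245
Answer: 18/5*e25 - 3/4*e145 + 9/5*e1245


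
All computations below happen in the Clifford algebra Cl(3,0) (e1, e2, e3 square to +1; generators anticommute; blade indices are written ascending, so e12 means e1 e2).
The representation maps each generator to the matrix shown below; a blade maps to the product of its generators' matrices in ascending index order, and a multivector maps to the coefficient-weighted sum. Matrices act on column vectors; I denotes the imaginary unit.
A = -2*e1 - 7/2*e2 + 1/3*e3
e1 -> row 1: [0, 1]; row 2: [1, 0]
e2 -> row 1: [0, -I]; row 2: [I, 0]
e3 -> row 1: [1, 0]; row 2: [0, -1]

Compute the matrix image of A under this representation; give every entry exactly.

M = (-2)*rho(e1) + (-7/2)*rho(e2) + (1/3)*rho(e3), summed entrywise:
Answer: row 1: [1/3, -2 + 7*I/2]; row 2: [-2 - 7*I/2, -1/3]


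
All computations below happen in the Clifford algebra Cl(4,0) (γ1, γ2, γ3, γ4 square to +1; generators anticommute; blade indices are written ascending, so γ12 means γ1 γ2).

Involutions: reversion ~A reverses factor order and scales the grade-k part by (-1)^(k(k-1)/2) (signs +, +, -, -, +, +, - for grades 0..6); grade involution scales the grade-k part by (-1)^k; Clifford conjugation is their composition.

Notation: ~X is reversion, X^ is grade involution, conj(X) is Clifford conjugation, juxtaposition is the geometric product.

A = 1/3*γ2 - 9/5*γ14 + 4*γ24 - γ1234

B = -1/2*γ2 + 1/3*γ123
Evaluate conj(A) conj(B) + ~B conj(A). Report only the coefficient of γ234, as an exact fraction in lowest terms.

first term: -1/6 + 5/3*γ4 + 1/9*γ13 - 9/10*γ124 - 11/6*γ134 - 3/5*γ234
second term: 1/6 + 5/3*γ4 - 1/9*γ13 + 9/10*γ124 - 11/6*γ134 - 3/5*γ234
Answer: -6/5


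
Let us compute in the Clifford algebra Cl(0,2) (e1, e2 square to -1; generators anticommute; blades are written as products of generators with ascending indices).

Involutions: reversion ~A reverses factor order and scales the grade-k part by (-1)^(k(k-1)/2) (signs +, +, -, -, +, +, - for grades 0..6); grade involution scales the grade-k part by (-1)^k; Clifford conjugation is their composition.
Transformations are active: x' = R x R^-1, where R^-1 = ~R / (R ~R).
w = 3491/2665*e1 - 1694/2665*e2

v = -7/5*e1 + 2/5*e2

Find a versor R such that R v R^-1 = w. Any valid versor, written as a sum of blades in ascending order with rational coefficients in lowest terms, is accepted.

The midline construction: v and w both square to -53/25, so reflecting in their sum -48/533*e1 - 628/2665*e2 exchanges them.
Answer: -48/533*e1 - 628/2665*e2


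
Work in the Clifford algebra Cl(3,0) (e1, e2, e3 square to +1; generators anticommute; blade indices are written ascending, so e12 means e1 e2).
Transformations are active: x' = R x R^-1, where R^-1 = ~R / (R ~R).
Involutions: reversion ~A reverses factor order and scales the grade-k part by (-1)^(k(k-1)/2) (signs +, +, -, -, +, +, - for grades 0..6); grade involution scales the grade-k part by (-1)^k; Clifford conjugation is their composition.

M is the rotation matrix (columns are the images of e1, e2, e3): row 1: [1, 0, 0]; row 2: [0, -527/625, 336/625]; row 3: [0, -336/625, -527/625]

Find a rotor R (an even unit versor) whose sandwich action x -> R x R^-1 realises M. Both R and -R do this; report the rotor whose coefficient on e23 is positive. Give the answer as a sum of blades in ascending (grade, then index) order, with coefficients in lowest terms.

Method: write R = a + b12*e12 + b13*e13 + b23*e23 with a^2 + b12^2 + b13^2 + b23^2 = 1 (so R^-1 = ~R). Expanding the columns R e_j ~R gives tr M = 4a^2 - 1 and, from the antisymmetric part, M21 - M12 = -4a*b12, M13 - M31 = 4a*b13, M32 - M23 = -4a*b23.
Here tr M = -429/625, so a^2 = (1 + tr M)/4 = 49/625 and a = ±7/25. Taking a = 7/25: M21 - M12 = 0, M13 - M31 = 0, M32 - M23 = -672/625, giving b12 = 0, b13 = 0, b23 = 24/25, i.e. R = 7/25 + 24/25*e23.
Its e23 coefficient is already positive.
Answer: 7/25 + 24/25*e23. Recall the cover is two-to-one: with M of trace -429/625, both preimages act alike, and the stated e23 sign chooses the sheet.


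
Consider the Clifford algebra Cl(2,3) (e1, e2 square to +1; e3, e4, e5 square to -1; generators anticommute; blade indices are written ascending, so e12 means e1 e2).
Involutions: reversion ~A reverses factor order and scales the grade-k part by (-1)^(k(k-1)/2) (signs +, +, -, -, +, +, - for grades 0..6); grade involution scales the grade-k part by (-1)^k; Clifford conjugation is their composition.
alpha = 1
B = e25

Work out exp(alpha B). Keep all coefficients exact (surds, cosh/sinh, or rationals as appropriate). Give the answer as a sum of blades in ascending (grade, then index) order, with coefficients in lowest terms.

B^2 = (1)^2*(e25)^2 = 1*(+1) = 1 (a basis 2-blade squares to minus the product of its generators' squares).
B^2 = 1 — the series telescopes hyperbolically here: l = 1, alpha*l = 1, so exp(alpha B) = cosh(1) + (sinh(1)/1)*B = cosh(1) + (sinh(1))*B.
Answer: cosh(1) + sinh(1)*e25


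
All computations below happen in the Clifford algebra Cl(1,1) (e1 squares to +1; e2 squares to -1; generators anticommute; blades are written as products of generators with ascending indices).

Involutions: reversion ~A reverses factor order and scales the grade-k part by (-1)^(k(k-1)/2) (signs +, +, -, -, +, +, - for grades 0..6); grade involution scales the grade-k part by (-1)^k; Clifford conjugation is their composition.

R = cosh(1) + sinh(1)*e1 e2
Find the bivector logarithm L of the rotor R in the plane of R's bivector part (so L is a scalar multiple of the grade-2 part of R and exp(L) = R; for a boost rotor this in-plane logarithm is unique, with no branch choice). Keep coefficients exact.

The scalar part of R is cosh(1), which fixes the rapidity magnitude through cosh (cosh is even, so it cannot fix the sign — the bivector part carries that); dividing the bivector part by sinh of the rapidity gives the plane, and L = rapidity * plane, where the joint sign ambiguity of (rapidity, plane) cancels in the product.
Concretely: cosh(rapidity) = cosh(1) gives rapidity = ±1, and since rapidity/sinh(rapidity) is even the sign is immaterial: L = (rapidity/sinh(rapidity)) * <R>_2 = (1/sinh(1)) * <R>_2.
Answer: e1 e2


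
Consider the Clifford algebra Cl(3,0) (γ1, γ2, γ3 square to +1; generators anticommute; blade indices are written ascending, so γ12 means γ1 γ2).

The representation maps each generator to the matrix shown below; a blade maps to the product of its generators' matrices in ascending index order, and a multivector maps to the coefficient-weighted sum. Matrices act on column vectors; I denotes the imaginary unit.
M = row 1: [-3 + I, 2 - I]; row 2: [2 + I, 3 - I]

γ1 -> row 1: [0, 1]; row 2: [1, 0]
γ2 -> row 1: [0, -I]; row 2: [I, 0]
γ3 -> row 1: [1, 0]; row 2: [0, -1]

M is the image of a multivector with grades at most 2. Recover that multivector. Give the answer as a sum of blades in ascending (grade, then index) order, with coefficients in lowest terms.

Method: 1, rho(γ1), rho(γ2), rho(γ3) form a trace-orthogonal basis of the 2x2 complex matrices (tr(X Y) = 2 if X = Y, else 0), so M = m0*1 + m1*rho(γ1) + m2*rho(γ2) + m3*rho(γ3) with m0 = tr(M)/2 = 0, m1 = tr(M rho(γ1))/2 = 2, m2 = tr(M rho(γ2))/2 = 1, m3 = tr(M rho(γ3))/2 = -3 + I.
Multiplying table entries, the bivector images are rho(γ12) = I*rho(γ3), rho(γ13) = -I*rho(γ2), rho(γ23) = I*rho(γ1); with real blade coefficients the real parts of m0..m3 are the coefficients of 1, γ1, γ2, γ3 and the imaginary parts give the bivectors (γ23: Im m1, γ13: -Im m2, γ12: Im m3).
Answer: 2*γ1 + γ2 - 3*γ3 + γ12


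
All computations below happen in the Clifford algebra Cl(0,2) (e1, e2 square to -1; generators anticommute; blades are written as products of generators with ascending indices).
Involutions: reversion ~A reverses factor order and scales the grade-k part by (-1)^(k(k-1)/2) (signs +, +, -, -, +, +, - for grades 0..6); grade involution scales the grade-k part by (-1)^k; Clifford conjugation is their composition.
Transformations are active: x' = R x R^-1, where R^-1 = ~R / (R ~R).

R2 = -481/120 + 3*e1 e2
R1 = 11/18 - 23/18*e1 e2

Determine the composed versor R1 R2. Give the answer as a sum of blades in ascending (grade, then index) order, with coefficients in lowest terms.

Distribute over the terms of R1 (each basis-blade product reordered to ascending indices, repeated generators contracted through their squares):
(11/18) R2 = -5291/2160 + 11/6*e1 e2
(-23/18*e1 e2) R2 = 23/6 + 11063/2160*e1 e2
Summing the partial products and collecting blades:
Answer: 2989/2160 + 15023/2160*e1 e2


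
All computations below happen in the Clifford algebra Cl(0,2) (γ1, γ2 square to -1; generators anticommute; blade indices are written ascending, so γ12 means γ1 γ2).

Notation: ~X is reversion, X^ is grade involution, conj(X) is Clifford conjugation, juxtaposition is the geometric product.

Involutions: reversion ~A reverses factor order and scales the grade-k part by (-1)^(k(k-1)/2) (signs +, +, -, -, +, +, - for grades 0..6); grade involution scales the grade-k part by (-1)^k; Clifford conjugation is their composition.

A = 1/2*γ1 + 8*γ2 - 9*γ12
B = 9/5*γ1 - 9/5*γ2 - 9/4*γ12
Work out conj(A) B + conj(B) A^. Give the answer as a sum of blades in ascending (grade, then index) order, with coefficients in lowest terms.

first term: 27/4 + 171/5*γ1 + 603/40*γ2 + 153/10*γ12
second term: 135/4 + 9/5*γ1 - 693/40*γ2 + 153/10*γ12
Answer: 81/2 + 36*γ1 - 9/4*γ2 + 153/5*γ12


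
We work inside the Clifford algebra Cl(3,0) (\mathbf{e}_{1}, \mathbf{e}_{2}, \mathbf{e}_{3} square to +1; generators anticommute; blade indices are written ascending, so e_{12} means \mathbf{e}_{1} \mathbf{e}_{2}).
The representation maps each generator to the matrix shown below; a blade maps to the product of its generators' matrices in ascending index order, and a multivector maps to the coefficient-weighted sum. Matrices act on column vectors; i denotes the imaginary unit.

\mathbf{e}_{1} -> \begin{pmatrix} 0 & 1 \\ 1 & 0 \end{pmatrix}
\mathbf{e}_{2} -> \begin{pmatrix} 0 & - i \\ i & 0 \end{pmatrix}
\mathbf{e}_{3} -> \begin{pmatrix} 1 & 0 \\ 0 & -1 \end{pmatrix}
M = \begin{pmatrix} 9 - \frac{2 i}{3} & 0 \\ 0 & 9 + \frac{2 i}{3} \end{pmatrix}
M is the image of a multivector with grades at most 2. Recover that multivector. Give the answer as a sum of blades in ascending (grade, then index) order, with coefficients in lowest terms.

Method: 1, rho(e_{1}), rho(e_{2}), rho(e_{3}) form a trace-orthogonal basis of the 2x2 complex matrices (tr(X Y) = 2 if X = Y, else 0), so M = m0*1 + m1*rho(e_{1}) + m2*rho(e_{2}) + m3*rho(e_{3}) with m0 = tr(M)/2 = 9, m1 = tr(M rho(e_{1}))/2 = 0, m2 = tr(M rho(e_{2}))/2 = 0, m3 = tr(M rho(e_{3}))/2 = - \frac{2 i}{3}.
Multiplying table entries, the bivector images are rho(e_{12}) = i*rho(e_{3}), rho(e_{13}) = -i*rho(e_{2}), rho(e_{23}) = i*rho(e_{1}); with real blade coefficients the real parts of m0..m3 are the coefficients of 1, e_{1}, e_{2}, e_{3} and the imaginary parts give the bivectors (e_{23}: Im m1, e_{13}: -Im m2, e_{12}: Im m3).
Answer: 9 - \frac{2}{3} e_{12}


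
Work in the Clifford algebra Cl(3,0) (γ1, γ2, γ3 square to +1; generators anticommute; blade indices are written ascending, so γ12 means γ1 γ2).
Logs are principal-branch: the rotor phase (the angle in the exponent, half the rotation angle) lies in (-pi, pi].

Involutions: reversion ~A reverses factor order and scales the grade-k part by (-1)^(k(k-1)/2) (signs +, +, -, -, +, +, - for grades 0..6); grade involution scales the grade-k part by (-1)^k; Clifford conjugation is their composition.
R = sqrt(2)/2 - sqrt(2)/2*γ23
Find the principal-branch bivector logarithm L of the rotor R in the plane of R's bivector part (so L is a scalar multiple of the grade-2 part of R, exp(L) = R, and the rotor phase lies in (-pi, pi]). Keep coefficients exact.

The scalar part of R is sqrt(2)/2, so the principal-branch rotor phase is pinned; divide the bivector part by its sine to get the unit plane — L is the phase times that plane.
Concretely: cos(phase) = sqrt(2)/2 gives phase = ±pi/4, and since phase/sin(phase) is even the sign is immaterial: L = (phase/sin(phase)) * <R>_2 = (sqrt(2)*pi/4) * <R>_2.
Answer: -pi/4*γ23


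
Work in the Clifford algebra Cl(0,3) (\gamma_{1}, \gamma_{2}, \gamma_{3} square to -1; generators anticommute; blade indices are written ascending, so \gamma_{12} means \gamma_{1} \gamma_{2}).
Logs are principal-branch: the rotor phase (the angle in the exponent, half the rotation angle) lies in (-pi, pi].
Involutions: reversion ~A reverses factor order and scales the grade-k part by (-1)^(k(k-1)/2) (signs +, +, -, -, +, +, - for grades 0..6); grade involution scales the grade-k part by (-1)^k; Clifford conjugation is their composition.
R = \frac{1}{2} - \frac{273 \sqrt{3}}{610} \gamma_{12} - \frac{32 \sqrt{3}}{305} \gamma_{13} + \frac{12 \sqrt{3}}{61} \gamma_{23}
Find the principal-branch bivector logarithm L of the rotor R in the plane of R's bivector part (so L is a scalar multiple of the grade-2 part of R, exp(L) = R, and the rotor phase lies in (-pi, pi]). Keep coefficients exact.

The scalar part of R is \frac{1}{2}, and that scalar determines the rotor phase on the principal branch; recovering the unit plane as bivector-part over sine of the phase gives L = phase * plane.
Concretely: cos(phase) = \frac{1}{2} gives phase = ±\frac{\pi}{3}, and since phase/sin(phase) is even the sign is immaterial: L = (phase/sin(phase)) * <R>_2 = (\frac{2 \sqrt{3} \pi}{9}) * <R>_2.
Answer: - \frac{91 \pi}{305} \gamma_{12} - \frac{64 \pi}{915} \gamma_{13} + \frac{8 \pi}{61} \gamma_{23}


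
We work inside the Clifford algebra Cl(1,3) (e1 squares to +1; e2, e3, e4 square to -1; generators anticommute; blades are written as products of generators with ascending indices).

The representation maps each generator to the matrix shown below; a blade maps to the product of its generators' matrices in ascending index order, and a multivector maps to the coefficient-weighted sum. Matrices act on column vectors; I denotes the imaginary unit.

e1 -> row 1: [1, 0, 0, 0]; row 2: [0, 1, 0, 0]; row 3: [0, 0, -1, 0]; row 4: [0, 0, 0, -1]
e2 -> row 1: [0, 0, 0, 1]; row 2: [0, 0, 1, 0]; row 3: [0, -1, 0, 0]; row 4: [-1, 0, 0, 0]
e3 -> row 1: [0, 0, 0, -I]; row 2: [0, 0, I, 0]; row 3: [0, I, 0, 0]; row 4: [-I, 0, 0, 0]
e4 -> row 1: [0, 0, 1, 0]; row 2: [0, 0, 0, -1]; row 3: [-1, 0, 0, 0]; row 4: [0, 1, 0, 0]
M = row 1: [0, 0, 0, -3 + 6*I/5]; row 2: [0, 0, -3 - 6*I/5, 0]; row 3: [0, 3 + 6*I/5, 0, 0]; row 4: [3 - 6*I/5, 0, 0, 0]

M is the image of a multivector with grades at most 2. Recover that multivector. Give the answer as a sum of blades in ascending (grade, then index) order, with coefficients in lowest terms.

Method: the blade images are trace-orthogonal — tr(rho(e_A) rho(e_B)^-1) = 4 if A = B and 0 otherwise — and rho(e_A)^-1 = (e_A)^2 * rho(e_A) with (e_A)^2 = +1 or -1, so the coefficient of e_A in the preimage is (e_A)^2 * tr(M rho(e_A))/4.
Nonzero projections over blades of grade <= 2: e2: (e2)^2 = -1, tr(M rho(e2)) = 12, coefficient -3; e1 e3: (e1 e3)^2 = +1, tr(M rho(e1 e3)) = -24/5, coefficient -6/5. Every other blade of grade <= 2 projects to 0.
Answer: -3*e2 - 6/5*e1 e3


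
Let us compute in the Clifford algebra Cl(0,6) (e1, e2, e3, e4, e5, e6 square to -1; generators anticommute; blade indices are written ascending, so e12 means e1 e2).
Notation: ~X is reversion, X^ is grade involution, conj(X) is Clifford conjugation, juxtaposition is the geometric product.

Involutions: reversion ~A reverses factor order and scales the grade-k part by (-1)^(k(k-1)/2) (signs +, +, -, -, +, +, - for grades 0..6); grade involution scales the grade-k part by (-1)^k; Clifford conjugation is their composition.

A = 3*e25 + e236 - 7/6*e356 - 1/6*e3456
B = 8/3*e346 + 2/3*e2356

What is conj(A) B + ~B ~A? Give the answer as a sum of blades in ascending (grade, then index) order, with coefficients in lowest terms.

first term: 7/9*e2 - 10/9*e5 + 25/9*e24 - 2*e36 - 28/9*e45 - 8*e23456
second term: 7/9*e2 - 10/9*e5 - 25/9*e24 - 2*e36 + 28/9*e45 + 8*e23456
Answer: 14/9*e2 - 20/9*e5 - 4*e36


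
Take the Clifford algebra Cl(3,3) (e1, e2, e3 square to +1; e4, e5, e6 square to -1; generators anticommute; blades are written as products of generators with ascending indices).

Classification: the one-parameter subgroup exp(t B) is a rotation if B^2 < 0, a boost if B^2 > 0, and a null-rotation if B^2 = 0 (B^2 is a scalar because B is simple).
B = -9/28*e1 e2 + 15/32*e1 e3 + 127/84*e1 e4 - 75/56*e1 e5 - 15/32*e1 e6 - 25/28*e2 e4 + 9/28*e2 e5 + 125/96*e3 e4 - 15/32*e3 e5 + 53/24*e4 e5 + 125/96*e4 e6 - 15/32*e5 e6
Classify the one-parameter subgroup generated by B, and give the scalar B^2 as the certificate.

B^2 term by term: the squares give (-9/28)^2*(e1 e2)^2 + (15/32)^2*(e1 e3)^2 + (127/84)^2*(e1 e4)^2 + (-75/56)^2*(e1 e5)^2 + (-15/32)^2*(e1 e6)^2 + (-25/28)^2*(e2 e4)^2 + (9/28)^2*(e2 e5)^2 + (125/96)^2*(e3 e4)^2 + (-15/32)^2*(e3 e5)^2 + (53/24)^2*(e4 e5)^2 + (125/96)^2*(e4 e6)^2 + (-15/32)^2*(e5 e6)^2 = 81/784*(-1) + 225/1024*(-1) + 16129/7056*(+1) + 5625/3136*(+1) + 225/1024*(+1) + 625/784*(+1) + 81/784*(+1) + 15625/9216*(+1) + 225/1024*(+1) + 2809/576*(-1) + 15625/9216*(-1) + 225/1024*(-1) = 0 (each basis 2-blade squares to minus the product of its generators' squares); cross terms between blades sharing an index anticommute and cancel; the commuting (index-disjoint) pairs give grade-4 terms 2*c*c'*(blade product), which cancel blade by blade — e1 e2 e3 e4: -375/448 + 375/448 = 0; e1 e2 e3 e5: 135/448 - 135/448 = 0; e1 e2 e4 e5: -159/112 - 381/392 + 1875/784 = 0; e1 e2 e4 e6: -375/448 + 375/448 = 0; e1 e2 e5 e6: 135/448 - 135/448 = 0; e1 e3 e4 e5: 265/128 + 635/448 - 3125/896 = 0; e1 e3 e4 e6: 625/512 - 625/512 = 0; e1 e3 e5 e6: -225/512 + 225/512 = 0; e1 e4 e5 e6: -635/448 + 3125/896 - 265/128 = 0; e2 e3 e4 e5: -375/448 + 375/448 = 0; e2 e4 e5 e6: 375/448 - 375/448 = 0; e3 e4 e5 e6: -625/512 + 625/512 = 0 — confirming B is simple. So B^2 = 0.
Answer: null-rotation, certificate B^2 = 0. Because 0 is invariant under every versor sandwich, the classification follows from its sign alone.


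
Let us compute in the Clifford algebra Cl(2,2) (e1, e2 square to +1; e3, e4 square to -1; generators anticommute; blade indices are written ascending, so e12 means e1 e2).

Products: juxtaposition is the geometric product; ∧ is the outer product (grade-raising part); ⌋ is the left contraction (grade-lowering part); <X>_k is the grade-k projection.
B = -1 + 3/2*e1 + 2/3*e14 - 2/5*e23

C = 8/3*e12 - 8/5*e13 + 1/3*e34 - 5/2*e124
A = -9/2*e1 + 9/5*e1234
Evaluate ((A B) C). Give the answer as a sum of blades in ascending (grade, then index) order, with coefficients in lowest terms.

step 1: -27/4 + 9/2*e1 - 3*e4 - 18/25*e14 + 6/5*e23 + 9/5*e123 - 27/10*e234 - 9/5*e1234
step 2: 699/50*e2 - 17/2*e3 - 1149/50*e12 + 1411/100*e13 - 329/20*e24 + 4101/500*e34 + 791/200*e124 + 33/2*e134
Answer: 699/50*e2 - 17/2*e3 - 1149/50*e12 + 1411/100*e13 - 329/20*e24 + 4101/500*e34 + 791/200*e124 + 33/2*e134


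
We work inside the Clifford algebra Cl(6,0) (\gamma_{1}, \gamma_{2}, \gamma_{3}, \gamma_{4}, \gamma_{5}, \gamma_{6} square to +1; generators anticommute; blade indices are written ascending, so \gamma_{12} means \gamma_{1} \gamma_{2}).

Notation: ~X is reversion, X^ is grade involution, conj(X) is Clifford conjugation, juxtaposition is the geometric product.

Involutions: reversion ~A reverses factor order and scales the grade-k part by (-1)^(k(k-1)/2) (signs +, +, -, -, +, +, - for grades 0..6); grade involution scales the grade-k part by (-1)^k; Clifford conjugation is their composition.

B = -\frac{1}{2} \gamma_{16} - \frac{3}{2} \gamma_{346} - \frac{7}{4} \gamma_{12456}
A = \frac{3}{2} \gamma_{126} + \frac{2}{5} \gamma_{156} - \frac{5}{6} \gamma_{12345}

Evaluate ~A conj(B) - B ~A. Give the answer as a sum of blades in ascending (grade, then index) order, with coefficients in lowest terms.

first term: -\frac{3}{4} \gamma_{2} - \frac{1}{5} \gamma_{5} + \frac{7}{10} \gamma_{24} - \frac{35}{24} \gamma_{36} + \frac{21}{8} \gamma_{45} + \frac{9}{4} \gamma_{1234} - \frac{5}{4} \gamma_{1256} + \frac{3}{5} \gamma_{1345} - \frac{5}{12} \gamma_{23456}
second term: \frac{3}{4} \gamma_{2} + \frac{1}{5} \gamma_{5} - \frac{7}{10} \gamma_{24} - \frac{35}{24} \gamma_{36} - \frac{21}{8} \gamma_{45} + \frac{9}{4} \gamma_{1234} + \frac{5}{4} \gamma_{1256} + \frac{3}{5} \gamma_{1345} - \frac{5}{12} \gamma_{23456}
Answer: -\frac{3}{2} \gamma_{2} - \frac{2}{5} \gamma_{5} + \frac{7}{5} \gamma_{24} + \frac{21}{4} \gamma_{45} - \frac{5}{2} \gamma_{1256}


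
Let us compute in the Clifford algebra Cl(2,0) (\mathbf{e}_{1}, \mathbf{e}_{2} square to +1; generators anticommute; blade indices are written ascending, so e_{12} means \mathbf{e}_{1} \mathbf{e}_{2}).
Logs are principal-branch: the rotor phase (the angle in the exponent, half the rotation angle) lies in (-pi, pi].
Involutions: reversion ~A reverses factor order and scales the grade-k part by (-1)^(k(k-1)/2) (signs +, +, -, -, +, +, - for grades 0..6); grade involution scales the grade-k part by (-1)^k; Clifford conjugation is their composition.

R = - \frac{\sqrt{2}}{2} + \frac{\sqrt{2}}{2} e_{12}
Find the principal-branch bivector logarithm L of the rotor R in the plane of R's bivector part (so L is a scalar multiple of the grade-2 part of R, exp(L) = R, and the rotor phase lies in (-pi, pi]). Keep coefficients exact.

The scalar part of R is - \frac{\sqrt{2}}{2}, which fixes the principal-branch rotor phase; the unit plane is then the bivector part divided by the sine of that phase, and L is that plane scaled by the phase.
Concretely: cos(phase) = - \frac{\sqrt{2}}{2} gives phase = ±\frac{3 \pi}{4}, and since phase/sin(phase) is even the sign is immaterial: L = (phase/sin(phase)) * <R>_2 = (\frac{3 \sqrt{2} \pi}{4}) * <R>_2.
Answer: \frac{3 \pi}{4} e_{12}


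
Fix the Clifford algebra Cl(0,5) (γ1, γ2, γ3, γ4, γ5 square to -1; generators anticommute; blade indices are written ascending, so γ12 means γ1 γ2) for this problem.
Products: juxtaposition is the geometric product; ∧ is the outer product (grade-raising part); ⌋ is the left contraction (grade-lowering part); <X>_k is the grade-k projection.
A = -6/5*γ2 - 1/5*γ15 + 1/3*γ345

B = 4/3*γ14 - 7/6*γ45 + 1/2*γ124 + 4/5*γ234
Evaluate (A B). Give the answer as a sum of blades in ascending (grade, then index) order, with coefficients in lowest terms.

step 1: 7/18*γ3 - 11/30*γ14 + 4/15*γ25 + 24/25*γ34 + 4/15*γ45 + 8/5*γ124 - 4/9*γ135 + 13/10*γ245 + 1/6*γ1235 + 4/25*γ12345
Answer: 7/18*γ3 - 11/30*γ14 + 4/15*γ25 + 24/25*γ34 + 4/15*γ45 + 8/5*γ124 - 4/9*γ135 + 13/10*γ245 + 1/6*γ1235 + 4/25*γ12345


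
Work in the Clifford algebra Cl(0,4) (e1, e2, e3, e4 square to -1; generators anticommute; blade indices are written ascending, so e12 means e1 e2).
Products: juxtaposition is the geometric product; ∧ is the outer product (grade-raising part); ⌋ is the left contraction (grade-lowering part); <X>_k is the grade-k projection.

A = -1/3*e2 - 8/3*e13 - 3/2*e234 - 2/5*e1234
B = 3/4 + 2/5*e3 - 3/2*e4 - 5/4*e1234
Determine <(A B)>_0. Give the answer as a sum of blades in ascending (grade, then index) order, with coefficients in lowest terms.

step 1: 1/2 - 97/120*e1 - 1/4*e2 - 2*e13 - 143/60*e23 + 97/30*e24 - 3/5*e123 - 4/25*e124 + 53/12*e134 - 9/8*e234 - 3/10*e1234
step 2: 1/2
Answer: 1/2


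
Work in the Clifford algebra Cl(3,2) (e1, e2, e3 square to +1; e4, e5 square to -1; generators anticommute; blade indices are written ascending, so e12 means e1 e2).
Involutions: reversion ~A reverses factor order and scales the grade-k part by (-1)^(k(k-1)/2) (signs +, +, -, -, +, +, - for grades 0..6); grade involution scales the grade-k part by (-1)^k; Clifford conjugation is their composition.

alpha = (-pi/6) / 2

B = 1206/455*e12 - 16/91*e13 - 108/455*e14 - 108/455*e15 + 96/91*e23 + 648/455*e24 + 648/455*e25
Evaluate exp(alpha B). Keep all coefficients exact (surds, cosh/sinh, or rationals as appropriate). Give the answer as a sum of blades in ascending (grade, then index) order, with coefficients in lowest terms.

B^2 term by term: the squares give (1206/455)^2*(e12)^2 + (-16/91)^2*(e13)^2 + (-108/455)^2*(e14)^2 + (-108/455)^2*(e15)^2 + (96/91)^2*(e23)^2 + (648/455)^2*(e24)^2 + (648/455)^2*(e25)^2 = 1454436/207025*(-1) + 256/8281*(-1) + 11664/207025*(+1) + 11664/207025*(+1) + 9216/8281*(-1) + 419904/207025*(+1) + 419904/207025*(+1) = -4 (each basis 2-blade squares to minus the product of its generators' squares); cross terms between blades sharing an index anticommute and cancel; the commuting (index-disjoint) pairs give grade-4 terms 2*c*c'*(blade product), which cancel blade by blade — e1234: 20736/41405 - 20736/41405 = 0; e1235: 20736/41405 - 20736/41405 = 0; e1245: 139968/207025 - 139968/207025 = 0 — confirming B is simple. So B^2 = -4.
B^2 = -4 — since the square is negative, the closed form is circular: l = 2, alpha*l = -pi/6, so exp(alpha B) = cos(-pi/6) + (sin(-pi/6)/2)*B = sqrt(3)/2 + (-1/4)*B.
Answer: sqrt(3)/2 - 603/910*e12 + 4/91*e13 + 27/455*e14 + 27/455*e15 - 24/91*e23 - 162/455*e24 - 162/455*e25


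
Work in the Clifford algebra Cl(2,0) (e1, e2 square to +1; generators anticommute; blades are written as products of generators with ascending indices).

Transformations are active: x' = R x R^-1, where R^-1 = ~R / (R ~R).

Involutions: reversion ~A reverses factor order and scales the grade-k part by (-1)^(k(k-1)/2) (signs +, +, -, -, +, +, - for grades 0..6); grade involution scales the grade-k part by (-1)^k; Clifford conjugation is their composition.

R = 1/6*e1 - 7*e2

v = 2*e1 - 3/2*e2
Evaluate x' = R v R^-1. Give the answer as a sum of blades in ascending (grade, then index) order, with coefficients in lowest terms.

~R = 1/6*e1 - 7*e2, and R ~R = 1765/36, so R^-1 = ~R / (1765/36).
R v = 65/6 + 55/4*e1 e2
Answer: -680/353*e1 - 1125/706*e2


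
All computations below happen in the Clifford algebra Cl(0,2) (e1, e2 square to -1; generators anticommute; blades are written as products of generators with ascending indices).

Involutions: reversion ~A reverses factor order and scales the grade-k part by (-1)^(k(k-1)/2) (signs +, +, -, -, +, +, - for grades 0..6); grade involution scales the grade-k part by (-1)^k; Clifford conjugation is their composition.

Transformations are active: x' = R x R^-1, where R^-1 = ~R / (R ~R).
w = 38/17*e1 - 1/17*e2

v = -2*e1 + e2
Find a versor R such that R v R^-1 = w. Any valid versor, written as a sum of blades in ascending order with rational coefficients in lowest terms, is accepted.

Sketch: the shared square -5 makes R = v + w = 4/17*e1 + 16/17*e2 the natural versor; its sandwich fixes that direction, negates (v - w)/2, and sends v to w.
Answer: 4/17*e1 + 16/17*e2


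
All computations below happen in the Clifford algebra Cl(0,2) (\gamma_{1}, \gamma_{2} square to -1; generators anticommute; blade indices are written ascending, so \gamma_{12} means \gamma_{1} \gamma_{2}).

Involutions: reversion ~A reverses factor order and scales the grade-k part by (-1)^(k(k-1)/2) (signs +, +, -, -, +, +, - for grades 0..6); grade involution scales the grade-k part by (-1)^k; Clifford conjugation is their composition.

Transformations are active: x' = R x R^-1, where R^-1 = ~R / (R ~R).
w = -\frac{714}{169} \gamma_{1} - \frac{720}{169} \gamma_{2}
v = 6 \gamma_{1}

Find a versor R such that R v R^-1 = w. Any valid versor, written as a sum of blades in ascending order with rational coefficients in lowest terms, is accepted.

R = v + w = \frac{300}{169} \gamma_{1} - \frac{720}{169} \gamma_{2} works: the equal norms (-36) guarantee its sandwich swaps v into w.
Answer: \frac{300}{169} \gamma_{1} - \frac{720}{169} \gamma_{2}


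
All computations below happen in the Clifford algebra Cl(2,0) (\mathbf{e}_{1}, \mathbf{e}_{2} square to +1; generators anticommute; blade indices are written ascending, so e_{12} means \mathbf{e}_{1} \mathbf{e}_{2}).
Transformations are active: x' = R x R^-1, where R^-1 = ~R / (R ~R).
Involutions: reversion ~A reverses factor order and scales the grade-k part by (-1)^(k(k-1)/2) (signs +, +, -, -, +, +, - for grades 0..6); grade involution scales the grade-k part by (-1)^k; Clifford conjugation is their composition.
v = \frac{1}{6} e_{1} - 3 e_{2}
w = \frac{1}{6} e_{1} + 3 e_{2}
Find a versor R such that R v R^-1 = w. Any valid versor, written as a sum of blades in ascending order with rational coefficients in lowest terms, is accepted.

Key observation: q(v) = q(w) = \frac{325}{36} (sandwiches preserve the norm), so R = v + w = \frac{1}{3} e_{1} works whenever it is invertible — the component of v along it is kept and (v - w)/2 reverses, sending v to w.
Answer: \frac{1}{3} e_{1}


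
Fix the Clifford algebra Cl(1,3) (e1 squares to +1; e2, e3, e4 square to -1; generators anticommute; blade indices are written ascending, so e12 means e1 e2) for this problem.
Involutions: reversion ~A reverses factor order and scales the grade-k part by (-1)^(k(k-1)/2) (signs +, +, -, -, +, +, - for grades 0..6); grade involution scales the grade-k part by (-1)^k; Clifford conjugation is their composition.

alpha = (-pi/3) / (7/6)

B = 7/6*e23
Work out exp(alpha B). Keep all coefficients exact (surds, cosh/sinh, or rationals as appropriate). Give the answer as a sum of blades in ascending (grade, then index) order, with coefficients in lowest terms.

B^2 = (7/6)^2*(e23)^2 = 49/36*(-1) = -49/36 (a basis 2-blade squares to minus the product of its generators' squares).
B^2 = -49/36 — since the square is negative, the closed form is circular: l = 7/6, alpha*l = -pi/3, so exp(alpha B) = cos(-pi/3) + (sin(-pi/3)/(7/6))*B = 1/2 + (-3*sqrt(3)/7)*B.
Answer: 1/2 - sqrt(3)/2*e23


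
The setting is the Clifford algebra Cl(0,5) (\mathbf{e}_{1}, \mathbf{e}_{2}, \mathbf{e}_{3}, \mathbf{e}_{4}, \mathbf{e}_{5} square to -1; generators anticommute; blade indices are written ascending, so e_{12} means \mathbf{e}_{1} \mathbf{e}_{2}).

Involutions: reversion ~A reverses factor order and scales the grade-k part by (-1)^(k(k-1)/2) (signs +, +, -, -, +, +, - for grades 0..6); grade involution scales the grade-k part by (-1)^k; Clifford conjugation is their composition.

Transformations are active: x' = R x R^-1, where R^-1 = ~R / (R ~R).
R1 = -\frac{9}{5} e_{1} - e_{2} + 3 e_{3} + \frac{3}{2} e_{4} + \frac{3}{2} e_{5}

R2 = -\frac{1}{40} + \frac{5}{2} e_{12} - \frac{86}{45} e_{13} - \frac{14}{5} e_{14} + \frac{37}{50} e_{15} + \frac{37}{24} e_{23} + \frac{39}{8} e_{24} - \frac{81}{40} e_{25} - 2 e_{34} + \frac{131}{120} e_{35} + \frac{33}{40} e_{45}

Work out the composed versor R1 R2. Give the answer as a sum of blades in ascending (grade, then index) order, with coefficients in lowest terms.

Distribute over the terms of R1 (each basis-blade product reordered to ascending indices, repeated generators contracted through their squares):
(-\frac{9}{5} e_{1}) R2 = \frac{9}{200} e_{1} + \frac{9}{2} e_{2} - \frac{86}{25} e_{3} - \frac{126}{25} e_{4} + \frac{333}{250} e_{5} - \frac{111}{40} e_{123} - \frac{351}{40} e_{124} + \frac{729}{200} e_{125} + \frac{18}{5} e_{134} - \frac{393}{200} e_{135} - \frac{297}{200} e_{145}
(-e_{2}) R2 = -\frac{5}{2} e_{1} + \frac{1}{40} e_{2} + \frac{37}{24} e_{3} + \frac{39}{8} e_{4} - \frac{81}{40} e_{5} - \frac{86}{45} e_{123} - \frac{14}{5} e_{124} + \frac{37}{50} e_{125} + 2 e_{234} - \frac{131}{120} e_{235} - \frac{33}{40} e_{245}
(3 e_{3}) R2 = -\frac{86}{15} e_{1} + \frac{37}{8} e_{2} - \frac{3}{40} e_{3} + 6 e_{4} - \frac{131}{40} e_{5} + \frac{15}{2} e_{123} + \frac{42}{5} e_{134} - \frac{111}{50} e_{135} - \frac{117}{8} e_{234} + \frac{243}{40} e_{235} + \frac{99}{40} e_{345}
(\frac{3}{2} e_{4}) R2 = -\frac{21}{5} e_{1} + \frac{117}{16} e_{2} - 3 e_{3} - \frac{3}{80} e_{4} - \frac{99}{80} e_{5} + \frac{15}{4} e_{124} - \frac{43}{15} e_{134} - \frac{111}{100} e_{145} + \frac{37}{16} e_{234} + \frac{243}{80} e_{245} - \frac{131}{80} e_{345}
(\frac{3}{2} e_{5}) R2 = \frac{111}{100} e_{1} - \frac{243}{80} e_{2} + \frac{131}{80} e_{3} + \frac{99}{80} e_{4} - \frac{3}{80} e_{5} + \frac{15}{4} e_{125} - \frac{43}{15} e_{135} - \frac{21}{5} e_{145} + \frac{37}{16} e_{235} + \frac{117}{16} e_{245} - 3 e_{345}
Summing the partial products and collecting blades:
Answer: -\frac{6767}{600} e_{1} + \frac{537}{40} e_{2} - \frac{4003}{1200} e_{3} + \frac{1407}{200} e_{4} - \frac{5243}{1000} e_{5} + \frac{1013}{360} e_{123} - \frac{313}{40} e_{124} + \frac{1627}{200} e_{125} + \frac{137}{15} e_{134} - \frac{4231}{600} e_{135} - \frac{1359}{200} e_{145} - \frac{165}{16} e_{234} + \frac{1751}{240} e_{235} + \frac{381}{40} e_{245} - \frac{173}{80} e_{345}


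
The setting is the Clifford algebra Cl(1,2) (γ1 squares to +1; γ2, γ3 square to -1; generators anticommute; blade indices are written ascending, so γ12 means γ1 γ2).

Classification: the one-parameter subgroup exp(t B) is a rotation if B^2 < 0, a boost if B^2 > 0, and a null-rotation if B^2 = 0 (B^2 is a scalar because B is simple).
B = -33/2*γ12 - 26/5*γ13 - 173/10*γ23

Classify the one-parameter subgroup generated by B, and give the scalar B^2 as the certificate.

B^2 term by term: the squares give (-33/2)^2*(γ12)^2 + (-26/5)^2*(γ13)^2 + (-173/10)^2*(γ23)^2 = 1089/4*(+1) + 676/25*(+1) + 29929/100*(-1) = 0 (each basis 2-blade squares to minus the product of its generators' squares); cross terms between blades sharing an index anticommute and cancel. So B^2 = 0.
Answer: null-rotation, certificate B^2 = 0. Key observation: B^2 = 0 is a conjugation invariant, so its sign decides the class regardless of the surface form of B.
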